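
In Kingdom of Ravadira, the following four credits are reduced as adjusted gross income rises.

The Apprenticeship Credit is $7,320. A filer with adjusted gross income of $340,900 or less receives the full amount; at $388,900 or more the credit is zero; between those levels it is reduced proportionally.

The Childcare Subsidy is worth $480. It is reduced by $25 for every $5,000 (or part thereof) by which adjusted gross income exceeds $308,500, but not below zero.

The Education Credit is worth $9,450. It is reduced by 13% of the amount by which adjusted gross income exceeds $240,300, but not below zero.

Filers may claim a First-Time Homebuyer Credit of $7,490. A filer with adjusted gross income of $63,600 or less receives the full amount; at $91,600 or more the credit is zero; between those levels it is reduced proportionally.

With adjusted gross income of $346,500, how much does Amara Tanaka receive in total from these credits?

Apprenticeship Credit: $346,500 is $5,600 into a $48,000 phase-out range, leaving 42,400/48,000 of the credit: $7,320 × 42,400/48,000 = $6,466.
Childcare Subsidy: income exceeds $308,500 by $38,000, which is 8 full-or-partial $5,000 increments; reduction = 8 × $25 = $200, leaving $280.
Education Credit: 13% of the $106,200 excess over $240,300 is $13,806 ≥ base, so the credit is $0.
First-Time Homebuyer Credit: $346,500 is at or above $91,600, so the credit is $0.
Total: $6,466 + $280 + $0 + $0 = $6,746.

$6,746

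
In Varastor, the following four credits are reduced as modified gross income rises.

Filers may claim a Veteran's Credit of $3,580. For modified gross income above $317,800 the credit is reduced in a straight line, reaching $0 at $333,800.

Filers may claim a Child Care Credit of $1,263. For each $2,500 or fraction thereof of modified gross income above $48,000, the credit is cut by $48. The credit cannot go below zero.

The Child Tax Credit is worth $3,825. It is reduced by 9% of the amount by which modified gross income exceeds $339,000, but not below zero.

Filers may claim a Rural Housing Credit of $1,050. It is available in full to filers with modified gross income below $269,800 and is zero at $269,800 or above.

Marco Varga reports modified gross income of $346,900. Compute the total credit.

Veteran's Credit: $346,900 is at or above $333,800, so the credit is $0.
Child Care Credit: income exceeds $48,000 by $298,900 → 120 increments × $48 = $5,760 ≥ base, so the credit is $0.
Child Tax Credit: 9% of the $7,900 excess over $339,000 is $711; credit = $3,825 − $711 = $3,114.
Rural Housing Credit: $346,900 meets or exceeds the $269,800 cutoff, so the credit is $0.
Total: $0 + $0 + $3,114 + $0 = $3,114.

$3,114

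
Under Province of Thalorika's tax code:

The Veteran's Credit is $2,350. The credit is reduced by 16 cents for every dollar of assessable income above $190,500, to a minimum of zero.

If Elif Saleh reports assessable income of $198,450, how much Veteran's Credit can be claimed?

$1,078

Veteran's Credit: 16% of the $7,950 excess over $190,500 is $1,272; credit = $2,350 − $1,272 = $1,078.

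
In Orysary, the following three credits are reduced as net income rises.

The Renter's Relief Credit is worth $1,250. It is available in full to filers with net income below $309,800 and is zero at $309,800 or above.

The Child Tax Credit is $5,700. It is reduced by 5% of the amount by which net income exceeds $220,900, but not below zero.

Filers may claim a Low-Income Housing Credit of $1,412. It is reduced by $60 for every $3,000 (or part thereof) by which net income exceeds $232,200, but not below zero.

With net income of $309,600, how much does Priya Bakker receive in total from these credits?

Renter's Relief Credit: $309,600 is below the $309,800 cutoff, so the full $1,250 applies.
Child Tax Credit: 5% of the $88,700 excess over $220,900 is $4,435; credit = $5,700 − $4,435 = $1,265.
Low-Income Housing Credit: income exceeds $232,200 by $77,400 → 26 increments × $60 = $1,560 ≥ base, so the credit is $0.
Total: $1,250 + $1,265 + $0 = $2,515.

$2,515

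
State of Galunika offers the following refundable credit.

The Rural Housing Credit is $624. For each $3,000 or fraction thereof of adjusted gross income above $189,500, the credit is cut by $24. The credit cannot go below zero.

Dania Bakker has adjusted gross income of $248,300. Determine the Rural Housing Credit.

Rural Housing Credit: income exceeds $189,500 by $58,800, which is 20 full-or-partial $3,000 increments; reduction = 20 × $24 = $480, leaving $144.

$144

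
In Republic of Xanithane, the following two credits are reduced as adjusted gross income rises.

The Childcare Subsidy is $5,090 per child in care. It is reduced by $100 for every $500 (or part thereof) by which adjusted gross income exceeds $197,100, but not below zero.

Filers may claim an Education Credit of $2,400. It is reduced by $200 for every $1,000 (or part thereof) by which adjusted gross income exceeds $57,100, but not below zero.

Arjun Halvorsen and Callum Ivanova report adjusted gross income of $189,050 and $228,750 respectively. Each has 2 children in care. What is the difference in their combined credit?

Arjun ($189,050): Childcare Subsidy: base = 2 × $5,090 = $10,180. $189,050 is at or below the $197,100 threshold, so the full $10,180 applies. Education Credit: income exceeds $57,100 by $131,950 → 132 increments × $200 = $26,400 ≥ base, so the credit is $0. total $10,180 + $0 = $10,180
Callum ($228,750): Childcare Subsidy: base = 2 × $5,090 = $10,180. income exceeds $197,100 by $31,650, which is 64 full-or-partial $500 increments; reduction = 64 × $100 = $6,400, leaving $3,780. Education Credit: income exceeds $57,100 by $171,650 → 172 increments × $200 = $34,400 ≥ base, so the credit is $0. total $3,780 + $0 = $3,780
Difference: |$10,180 − $3,780| = $6,400.

$6,400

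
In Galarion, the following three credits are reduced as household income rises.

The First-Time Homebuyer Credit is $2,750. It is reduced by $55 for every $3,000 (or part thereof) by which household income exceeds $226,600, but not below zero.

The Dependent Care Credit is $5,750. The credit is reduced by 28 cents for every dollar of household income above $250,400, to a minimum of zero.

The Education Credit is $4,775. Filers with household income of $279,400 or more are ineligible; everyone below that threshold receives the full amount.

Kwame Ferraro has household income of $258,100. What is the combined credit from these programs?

First-Time Homebuyer Credit: income exceeds $226,600 by $31,500, which is 11 full-or-partial $3,000 increments; reduction = 11 × $55 = $605, leaving $2,145.
Dependent Care Credit: 28% of the $7,700 excess over $250,400 is $2,156; credit = $5,750 − $2,156 = $3,594.
Education Credit: $258,100 is below the $279,400 cutoff, so the full $4,775 applies.
Total: $2,145 + $3,594 + $4,775 = $10,514.

$10,514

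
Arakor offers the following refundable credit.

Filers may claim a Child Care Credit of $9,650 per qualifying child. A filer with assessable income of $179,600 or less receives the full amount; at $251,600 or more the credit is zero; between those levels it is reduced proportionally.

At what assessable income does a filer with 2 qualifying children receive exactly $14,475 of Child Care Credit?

Full credit = 2 × $9,650 = $19,300.
$14,475 is 14,475/19,300 of the full $19,300, so 4,825/19,300 of the $72,000 range has been used: income = $179,600 + $72,000 × 4,825/19,300 = $197,600.

$197,600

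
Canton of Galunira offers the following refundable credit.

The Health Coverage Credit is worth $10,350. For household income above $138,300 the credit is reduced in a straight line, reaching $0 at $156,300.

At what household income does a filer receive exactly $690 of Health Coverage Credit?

$155,100

$690 is 690/10,350 of the full $10,350, so 9,660/10,350 of the $18,000 range has been used: income = $138,300 + $18,000 × 9,660/10,350 = $155,100.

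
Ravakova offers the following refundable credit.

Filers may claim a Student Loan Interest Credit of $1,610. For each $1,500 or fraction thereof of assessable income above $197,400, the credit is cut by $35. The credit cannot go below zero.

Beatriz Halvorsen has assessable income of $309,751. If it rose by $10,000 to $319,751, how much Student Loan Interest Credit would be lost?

At $309,751 — income exceeds $197,400 by $112,351 → 75 increments × $35 = $2,625 ≥ base, so the credit is $0.
At $319,751 — income exceeds $197,400 by $122,351 → 82 increments × $35 = $2,870 ≥ base, so the credit is $0.
Lost: $0 − $0 = $0.

$0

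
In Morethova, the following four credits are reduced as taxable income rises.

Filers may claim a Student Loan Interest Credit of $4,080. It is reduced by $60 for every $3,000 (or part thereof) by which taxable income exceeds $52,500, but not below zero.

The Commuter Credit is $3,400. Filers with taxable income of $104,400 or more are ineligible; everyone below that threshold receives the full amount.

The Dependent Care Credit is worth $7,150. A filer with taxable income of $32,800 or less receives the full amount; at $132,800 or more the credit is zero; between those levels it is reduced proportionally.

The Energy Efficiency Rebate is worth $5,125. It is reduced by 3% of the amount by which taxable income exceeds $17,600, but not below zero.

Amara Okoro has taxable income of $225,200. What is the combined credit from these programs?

$600

Student Loan Interest Credit: income exceeds $52,500 by $172,700, which is 58 full-or-partial $3,000 increments; reduction = 58 × $60 = $3,480, leaving $600.
Commuter Credit: $225,200 meets or exceeds the $104,400 cutoff, so the credit is $0.
Dependent Care Credit: $225,200 is at or above $132,800, so the credit is $0.
Energy Efficiency Rebate: 3% of the $207,600 excess over $17,600 is $6,228 ≥ base, so the credit is $0.
Total: $600 + $0 + $0 + $0 = $600.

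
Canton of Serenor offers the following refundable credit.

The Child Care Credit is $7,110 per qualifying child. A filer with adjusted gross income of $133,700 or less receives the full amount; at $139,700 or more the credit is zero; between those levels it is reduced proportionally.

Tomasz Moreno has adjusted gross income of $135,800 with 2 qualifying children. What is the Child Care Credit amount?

Child Care Credit: base = 2 × $7,110 = $14,220. $135,800 is $2,100 into a $6,000 phase-out range, leaving 3,900/6,000 of the credit: $14,220 × 3,900/6,000 = $9,243.

$9,243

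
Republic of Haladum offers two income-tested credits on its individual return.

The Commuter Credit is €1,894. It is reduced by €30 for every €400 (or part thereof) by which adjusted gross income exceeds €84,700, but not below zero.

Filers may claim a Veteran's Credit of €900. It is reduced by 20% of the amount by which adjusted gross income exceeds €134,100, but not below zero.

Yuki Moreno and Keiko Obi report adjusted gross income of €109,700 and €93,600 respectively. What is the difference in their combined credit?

Yuki (€109,700): Commuter Credit: income exceeds €84,700 by €25,000, which is 63 full-or-partial €400 increments; reduction = 63 × €30 = €1,890, leaving €4. Veteran's Credit: €109,700 is at or below the €134,100 threshold, so the full €900 applies. total €4 + €900 = €904
Keiko (€93,600): Commuter Credit: income exceeds €84,700 by €8,900, which is 23 full-or-partial €400 increments; reduction = 23 × €30 = €690, leaving €1,204. Veteran's Credit: €93,600 is at or below the €134,100 threshold, so the full €900 applies. total €1,204 + €900 = €2,104
Difference: |€904 − €2,104| = €1,200.

€1,200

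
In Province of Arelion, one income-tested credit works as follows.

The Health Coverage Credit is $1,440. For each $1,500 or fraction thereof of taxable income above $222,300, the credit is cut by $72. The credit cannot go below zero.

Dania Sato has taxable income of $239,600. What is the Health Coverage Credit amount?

$576

Health Coverage Credit: income exceeds $222,300 by $17,300, which is 12 full-or-partial $1,500 increments; reduction = 12 × $72 = $864, leaving $576.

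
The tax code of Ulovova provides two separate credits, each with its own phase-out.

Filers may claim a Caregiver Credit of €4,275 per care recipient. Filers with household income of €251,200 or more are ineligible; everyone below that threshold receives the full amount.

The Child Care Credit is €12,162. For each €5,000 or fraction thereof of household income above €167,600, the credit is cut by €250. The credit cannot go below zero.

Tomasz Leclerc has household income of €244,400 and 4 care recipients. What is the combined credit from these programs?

Caregiver Credit: base = 4 × €4,275 = €17,100. €244,400 is below the €251,200 cutoff, so the full €17,100 applies.
Child Care Credit: income exceeds €167,600 by €76,800, which is 16 full-or-partial €5,000 increments; reduction = 16 × €250 = €4,000, leaving €8,162.
Total: €17,100 + €8,162 = €25,262.

€25,262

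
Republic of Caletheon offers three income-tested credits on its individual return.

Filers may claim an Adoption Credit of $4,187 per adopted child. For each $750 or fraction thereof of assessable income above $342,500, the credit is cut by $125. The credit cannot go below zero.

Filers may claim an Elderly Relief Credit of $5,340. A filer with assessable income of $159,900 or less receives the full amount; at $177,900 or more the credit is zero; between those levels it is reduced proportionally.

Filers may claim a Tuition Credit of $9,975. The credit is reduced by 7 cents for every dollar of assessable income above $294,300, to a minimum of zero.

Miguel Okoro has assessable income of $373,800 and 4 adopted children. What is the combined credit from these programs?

Adoption Credit: base = 4 × $4,187 = $16,748. income exceeds $342,500 by $31,300, which is 42 full-or-partial $750 increments; reduction = 42 × $125 = $5,250, leaving $11,498.
Elderly Relief Credit: $373,800 is at or above $177,900, so the credit is $0.
Tuition Credit: 7% of the $79,500 excess over $294,300 is $5,565; credit = $9,975 − $5,565 = $4,410.
Total: $11,498 + $0 + $4,410 = $15,908.

$15,908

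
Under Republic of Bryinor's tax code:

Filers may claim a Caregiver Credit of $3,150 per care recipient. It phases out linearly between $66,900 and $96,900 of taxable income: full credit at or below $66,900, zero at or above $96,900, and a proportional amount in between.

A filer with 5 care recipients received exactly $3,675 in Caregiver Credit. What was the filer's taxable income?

Full credit = 5 × $3,150 = $15,750.
$3,675 is 3,675/15,750 of the full $15,750, so 12,075/15,750 of the $30,000 range has been used: income = $66,900 + $30,000 × 12,075/15,750 = $89,900.

$89,900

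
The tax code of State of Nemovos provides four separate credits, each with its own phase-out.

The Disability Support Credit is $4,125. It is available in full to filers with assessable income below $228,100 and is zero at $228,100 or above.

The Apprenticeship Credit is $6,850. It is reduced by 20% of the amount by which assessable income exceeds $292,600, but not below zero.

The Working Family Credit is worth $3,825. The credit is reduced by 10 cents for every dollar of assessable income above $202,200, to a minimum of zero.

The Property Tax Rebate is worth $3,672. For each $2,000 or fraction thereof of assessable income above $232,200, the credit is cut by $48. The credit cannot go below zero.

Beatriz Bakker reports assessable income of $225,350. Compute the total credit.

$16,157

Disability Support Credit: $225,350 is below the $228,100 cutoff, so the full $4,125 applies.
Apprenticeship Credit: $225,350 is at or below the $292,600 threshold, so the full $6,850 applies.
Working Family Credit: 10% of the $23,150 excess over $202,200 is $2,315; credit = $3,825 − $2,315 = $1,510.
Property Tax Rebate: $225,350 is at or below the $232,200 threshold, so the full $3,672 applies.
Total: $4,125 + $6,850 + $1,510 + $3,672 = $16,157.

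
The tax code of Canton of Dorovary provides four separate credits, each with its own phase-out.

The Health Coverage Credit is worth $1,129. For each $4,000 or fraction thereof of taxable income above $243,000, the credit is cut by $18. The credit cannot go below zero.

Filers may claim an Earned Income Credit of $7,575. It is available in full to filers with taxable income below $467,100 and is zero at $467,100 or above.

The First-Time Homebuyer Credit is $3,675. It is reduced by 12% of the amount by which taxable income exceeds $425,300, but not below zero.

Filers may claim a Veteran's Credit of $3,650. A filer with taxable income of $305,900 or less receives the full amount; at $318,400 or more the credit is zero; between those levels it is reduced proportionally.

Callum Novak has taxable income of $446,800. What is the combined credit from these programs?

$8,881

Health Coverage Credit: income exceeds $243,000 by $203,800, which is 51 full-or-partial $4,000 increments; reduction = 51 × $18 = $918, leaving $211.
Earned Income Credit: $446,800 is below the $467,100 cutoff, so the full $7,575 applies.
First-Time Homebuyer Credit: 12% of the $21,500 excess over $425,300 is $2,580; credit = $3,675 − $2,580 = $1,095.
Veteran's Credit: $446,800 is at or above $318,400, so the credit is $0.
Total: $211 + $7,575 + $1,095 + $0 = $8,881.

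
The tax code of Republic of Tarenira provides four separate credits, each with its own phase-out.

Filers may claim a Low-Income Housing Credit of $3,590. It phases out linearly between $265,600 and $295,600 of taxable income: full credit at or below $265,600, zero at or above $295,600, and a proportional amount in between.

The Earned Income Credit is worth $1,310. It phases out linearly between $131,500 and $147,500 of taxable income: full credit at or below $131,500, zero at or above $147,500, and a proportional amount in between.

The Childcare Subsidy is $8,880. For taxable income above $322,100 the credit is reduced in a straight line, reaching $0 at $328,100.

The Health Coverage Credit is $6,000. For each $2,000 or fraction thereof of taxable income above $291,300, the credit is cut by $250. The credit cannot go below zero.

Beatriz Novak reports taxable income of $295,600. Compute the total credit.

$14,130

Low-Income Housing Credit: $295,600 is at or above $295,600, so the credit is $0.
Earned Income Credit: $295,600 is at or above $147,500, so the credit is $0.
Childcare Subsidy: $295,600 is at or below the $322,100 threshold, so the full $8,880 applies.
Health Coverage Credit: income exceeds $291,300 by $4,300, which is 3 full-or-partial $2,000 increments; reduction = 3 × $250 = $750, leaving $5,250.
Total: $0 + $0 + $8,880 + $5,250 = $14,130.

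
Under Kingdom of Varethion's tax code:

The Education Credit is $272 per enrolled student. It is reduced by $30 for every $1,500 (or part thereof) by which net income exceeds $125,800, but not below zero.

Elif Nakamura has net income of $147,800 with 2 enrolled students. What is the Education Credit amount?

$94

Education Credit: base = 2 × $272 = $544. income exceeds $125,800 by $22,000, which is 15 full-or-partial $1,500 increments; reduction = 15 × $30 = $450, leaving $94.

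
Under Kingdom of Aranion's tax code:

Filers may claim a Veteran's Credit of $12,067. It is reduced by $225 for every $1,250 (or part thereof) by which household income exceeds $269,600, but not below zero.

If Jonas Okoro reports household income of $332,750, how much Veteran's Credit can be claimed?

$592

Veteran's Credit: income exceeds $269,600 by $63,150, which is 51 full-or-partial $1,250 increments; reduction = 51 × $225 = $11,475, leaving $592.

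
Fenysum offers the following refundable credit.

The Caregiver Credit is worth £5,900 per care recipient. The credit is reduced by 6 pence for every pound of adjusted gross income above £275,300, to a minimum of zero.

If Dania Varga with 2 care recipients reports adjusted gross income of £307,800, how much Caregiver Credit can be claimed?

Caregiver Credit: base = 2 × £5,900 = £11,800. 6% of the £32,500 excess over £275,300 is £1,950; credit = £11,800 − £1,950 = £9,850.

£9,850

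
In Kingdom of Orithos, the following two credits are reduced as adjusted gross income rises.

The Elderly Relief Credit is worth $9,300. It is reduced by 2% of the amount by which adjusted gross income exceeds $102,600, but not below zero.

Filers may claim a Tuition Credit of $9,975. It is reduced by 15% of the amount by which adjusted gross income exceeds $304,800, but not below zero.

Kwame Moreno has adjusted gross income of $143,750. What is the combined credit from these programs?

Elderly Relief Credit: 2% of the $41,150 excess over $102,600 is $823; credit = $9,300 − $823 = $8,477.
Tuition Credit: $143,750 is at or below the $304,800 threshold, so the full $9,975 applies.
Total: $8,477 + $9,975 = $18,452.

$18,452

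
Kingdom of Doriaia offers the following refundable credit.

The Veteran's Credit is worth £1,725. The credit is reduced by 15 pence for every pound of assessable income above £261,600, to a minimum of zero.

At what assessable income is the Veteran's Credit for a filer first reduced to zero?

£273,100

The credit falls by 15% of each pound above £261,600, so it reaches zero when the excess is £1,725 / 15% = £11,500: income = £261,600 + £11,500 = £273,100.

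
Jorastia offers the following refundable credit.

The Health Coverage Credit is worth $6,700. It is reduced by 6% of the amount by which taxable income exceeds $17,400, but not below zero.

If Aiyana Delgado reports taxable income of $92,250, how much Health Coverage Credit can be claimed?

Health Coverage Credit: 6% of the $74,850 excess over $17,400 is $4,491; credit = $6,700 − $4,491 = $2,209.

$2,209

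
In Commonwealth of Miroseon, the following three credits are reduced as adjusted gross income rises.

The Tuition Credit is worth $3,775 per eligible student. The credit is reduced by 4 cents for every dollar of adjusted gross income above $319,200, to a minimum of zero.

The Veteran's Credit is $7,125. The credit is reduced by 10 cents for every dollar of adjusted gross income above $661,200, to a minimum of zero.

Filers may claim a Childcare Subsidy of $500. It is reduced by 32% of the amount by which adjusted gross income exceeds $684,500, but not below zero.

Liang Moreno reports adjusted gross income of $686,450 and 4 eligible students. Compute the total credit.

$5,010

Tuition Credit: base = 4 × $3,775 = $15,100. 4% of the $367,250 excess over $319,200 is $14,690; credit = $15,100 − $14,690 = $410.
Veteran's Credit: 10% of the $25,250 excess over $661,200 is $2,525; credit = $7,125 − $2,525 = $4,600.
Childcare Subsidy: 32% of the $1,950 excess over $684,500 is $624 ≥ base, so the credit is $0.
Total: $410 + $4,600 + $0 = $5,010.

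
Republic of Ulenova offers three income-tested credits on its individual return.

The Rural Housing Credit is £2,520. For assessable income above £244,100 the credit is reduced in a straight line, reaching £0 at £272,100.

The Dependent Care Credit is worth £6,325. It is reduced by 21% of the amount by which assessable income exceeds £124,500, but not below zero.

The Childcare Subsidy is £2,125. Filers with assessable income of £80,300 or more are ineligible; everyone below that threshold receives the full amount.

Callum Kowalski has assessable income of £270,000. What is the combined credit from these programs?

£189

Rural Housing Credit: £270,000 is £25,900 into a £28,000 phase-out range, leaving 2,100/28,000 of the credit: £2,520 × 2,100/28,000 = £189.
Dependent Care Credit: 21% of the £145,500 excess over £124,500 is £30,555 ≥ base, so the credit is £0.
Childcare Subsidy: £270,000 meets or exceeds the £80,300 cutoff, so the credit is £0.
Total: £189 + £0 + £0 = £189.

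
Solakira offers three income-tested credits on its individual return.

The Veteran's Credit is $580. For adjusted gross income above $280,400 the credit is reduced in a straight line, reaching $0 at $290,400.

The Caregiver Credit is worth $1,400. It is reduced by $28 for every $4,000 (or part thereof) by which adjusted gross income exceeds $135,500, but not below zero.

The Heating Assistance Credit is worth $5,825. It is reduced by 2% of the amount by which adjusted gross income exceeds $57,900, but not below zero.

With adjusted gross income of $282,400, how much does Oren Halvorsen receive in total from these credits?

Veteran's Credit: $282,400 is $2,000 into a $10,000 phase-out range, leaving 8,000/10,000 of the credit: $580 × 8,000/10,000 = $464.
Caregiver Credit: income exceeds $135,500 by $146,900, which is 37 full-or-partial $4,000 increments; reduction = 37 × $28 = $1,036, leaving $364.
Heating Assistance Credit: 2% of the $224,500 excess over $57,900 is $4,490; credit = $5,825 − $4,490 = $1,335.
Total: $464 + $364 + $1,335 = $2,163.

$2,163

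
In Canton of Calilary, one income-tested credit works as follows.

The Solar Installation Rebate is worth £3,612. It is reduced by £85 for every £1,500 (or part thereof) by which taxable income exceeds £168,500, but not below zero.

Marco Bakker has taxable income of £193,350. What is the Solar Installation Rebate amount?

Solar Installation Rebate: income exceeds £168,500 by £24,850, which is 17 full-or-partial £1,500 increments; reduction = 17 × £85 = £1,445, leaving £2,167.

£2,167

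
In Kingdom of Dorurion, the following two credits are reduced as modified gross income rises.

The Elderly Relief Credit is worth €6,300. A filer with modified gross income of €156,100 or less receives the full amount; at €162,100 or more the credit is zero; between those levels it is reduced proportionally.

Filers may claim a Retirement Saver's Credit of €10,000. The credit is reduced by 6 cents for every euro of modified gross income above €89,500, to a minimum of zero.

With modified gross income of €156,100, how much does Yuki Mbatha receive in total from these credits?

€12,304

Elderly Relief Credit: €156,100 is at or below the €156,100 threshold, so the full €6,300 applies.
Retirement Saver's Credit: 6% of the €66,600 excess over €89,500 is €3,996; credit = €10,000 − €3,996 = €6,004.
Total: €6,300 + €6,004 = €12,304.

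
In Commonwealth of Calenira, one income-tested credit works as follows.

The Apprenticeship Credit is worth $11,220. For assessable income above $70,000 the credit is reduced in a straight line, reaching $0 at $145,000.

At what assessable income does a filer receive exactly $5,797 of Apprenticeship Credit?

$5,797 is 5,797/11,220 of the full $11,220, so 5,423/11,220 of the $75,000 range has been used: income = $70,000 + $75,000 × 5,423/11,220 = $106,250.

$106,250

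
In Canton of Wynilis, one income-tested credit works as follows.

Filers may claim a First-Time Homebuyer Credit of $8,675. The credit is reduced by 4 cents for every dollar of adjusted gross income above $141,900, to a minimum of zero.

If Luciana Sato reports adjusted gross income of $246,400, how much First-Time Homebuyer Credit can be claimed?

$4,495

First-Time Homebuyer Credit: 4% of the $104,500 excess over $141,900 is $4,180; credit = $8,675 − $4,180 = $4,495.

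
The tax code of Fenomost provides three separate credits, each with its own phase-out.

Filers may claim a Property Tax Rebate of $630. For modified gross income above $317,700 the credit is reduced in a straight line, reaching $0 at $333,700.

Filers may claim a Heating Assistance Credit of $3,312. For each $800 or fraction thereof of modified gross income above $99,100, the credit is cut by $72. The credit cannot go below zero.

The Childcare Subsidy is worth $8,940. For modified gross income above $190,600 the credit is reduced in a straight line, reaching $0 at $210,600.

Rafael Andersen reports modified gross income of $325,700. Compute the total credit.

Property Tax Rebate: $325,700 is $8,000 into a $16,000 phase-out range, leaving 8,000/16,000 of the credit: $630 × 8,000/16,000 = $315.
Heating Assistance Credit: income exceeds $99,100 by $226,600 → 284 increments × $72 = $20,448 ≥ base, so the credit is $0.
Childcare Subsidy: $325,700 is at or above $210,600, so the credit is $0.
Total: $315 + $0 + $0 = $315.

$315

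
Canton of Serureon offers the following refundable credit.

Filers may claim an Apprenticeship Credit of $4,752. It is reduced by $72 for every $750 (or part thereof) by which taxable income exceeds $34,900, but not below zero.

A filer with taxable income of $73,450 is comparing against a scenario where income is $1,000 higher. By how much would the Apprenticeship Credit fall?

At $73,450 — income exceeds $34,900 by $38,550, which is 52 full-or-partial $750 increments; reduction = 52 × $72 = $3,744, leaving $1,008.
At $74,450 — income exceeds $34,900 by $39,550, which is 53 full-or-partial $750 increments; reduction = 53 × $72 = $3,816, leaving $936.
Lost: $1,008 − $936 = $72.

$72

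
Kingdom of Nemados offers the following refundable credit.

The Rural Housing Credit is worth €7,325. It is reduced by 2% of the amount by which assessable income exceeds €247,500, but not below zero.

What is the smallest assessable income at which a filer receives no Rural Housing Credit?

€613,750

The credit falls by 2% of each euro above €247,500, so it reaches zero when the excess is €7,325 / 2% = €366,250: income = €247,500 + €366,250 = €613,750.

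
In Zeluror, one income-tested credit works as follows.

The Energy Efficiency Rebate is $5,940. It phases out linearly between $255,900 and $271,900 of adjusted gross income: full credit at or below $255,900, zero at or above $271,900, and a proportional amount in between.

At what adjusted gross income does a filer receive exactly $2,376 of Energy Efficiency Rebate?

$2,376 is 2,376/5,940 of the full $5,940, so 3,564/5,940 of the $16,000 range has been used: income = $255,900 + $16,000 × 3,564/5,940 = $265,500.

$265,500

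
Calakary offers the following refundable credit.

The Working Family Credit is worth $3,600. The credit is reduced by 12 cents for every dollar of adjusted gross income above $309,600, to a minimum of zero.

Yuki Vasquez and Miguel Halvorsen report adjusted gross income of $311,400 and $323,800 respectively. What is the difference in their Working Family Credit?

Yuki ($311,400): Working Family Credit: 12% of the $1,800 excess over $309,600 is $216; credit = $3,600 − $216 = $3,384.
Miguel ($323,800): Working Family Credit: 12% of the $14,200 excess over $309,600 is $1,704; credit = $3,600 − $1,704 = $1,896.
Difference: |$3,384 − $1,896| = $1,488.

$1,488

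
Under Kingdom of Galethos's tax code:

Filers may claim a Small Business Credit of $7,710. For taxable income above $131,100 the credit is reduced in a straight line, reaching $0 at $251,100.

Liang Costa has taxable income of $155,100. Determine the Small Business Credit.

Small Business Credit: $155,100 is $24,000 into a $120,000 phase-out range, leaving 96,000/120,000 of the credit: $7,710 × 96,000/120,000 = $6,168.

$6,168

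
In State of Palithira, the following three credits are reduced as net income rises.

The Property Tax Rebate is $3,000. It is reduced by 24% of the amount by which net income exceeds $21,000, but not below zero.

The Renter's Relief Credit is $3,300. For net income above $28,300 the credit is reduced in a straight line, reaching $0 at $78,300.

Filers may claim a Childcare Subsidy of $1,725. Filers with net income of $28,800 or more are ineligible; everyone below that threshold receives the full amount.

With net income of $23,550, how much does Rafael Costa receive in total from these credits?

Property Tax Rebate: 24% of the $2,550 excess over $21,000 is $612; credit = $3,000 − $612 = $2,388.
Renter's Relief Credit: $23,550 is at or below the $28,300 threshold, so the full $3,300 applies.
Childcare Subsidy: $23,550 is below the $28,800 cutoff, so the full $1,725 applies.
Total: $2,388 + $3,300 + $1,725 = $7,413.

$7,413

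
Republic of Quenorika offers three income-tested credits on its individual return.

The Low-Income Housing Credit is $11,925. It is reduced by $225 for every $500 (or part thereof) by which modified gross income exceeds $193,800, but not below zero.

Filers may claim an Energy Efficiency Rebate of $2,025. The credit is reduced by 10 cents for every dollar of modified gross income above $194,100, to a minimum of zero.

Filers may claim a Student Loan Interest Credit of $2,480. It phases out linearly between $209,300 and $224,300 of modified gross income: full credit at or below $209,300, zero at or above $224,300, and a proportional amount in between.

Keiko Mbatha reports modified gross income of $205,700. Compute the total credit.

$9,870

Low-Income Housing Credit: income exceeds $193,800 by $11,900, which is 24 full-or-partial $500 increments; reduction = 24 × $225 = $5,400, leaving $6,525.
Energy Efficiency Rebate: 10% of the $11,600 excess over $194,100 is $1,160; credit = $2,025 − $1,160 = $865.
Student Loan Interest Credit: $205,700 is at or below the $209,300 threshold, so the full $2,480 applies.
Total: $6,525 + $865 + $2,480 = $9,870.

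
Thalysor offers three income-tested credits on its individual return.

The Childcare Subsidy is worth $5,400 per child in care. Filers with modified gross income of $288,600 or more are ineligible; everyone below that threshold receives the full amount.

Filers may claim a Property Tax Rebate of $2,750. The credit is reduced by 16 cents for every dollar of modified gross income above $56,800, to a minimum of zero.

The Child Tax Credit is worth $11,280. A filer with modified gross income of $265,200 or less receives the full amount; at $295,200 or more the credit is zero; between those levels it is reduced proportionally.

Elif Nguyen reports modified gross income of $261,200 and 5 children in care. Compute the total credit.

Childcare Subsidy: base = 5 × $5,400 = $27,000. $261,200 is below the $288,600 cutoff, so the full $27,000 applies.
Property Tax Rebate: 16% of the $204,400 excess over $56,800 is $32,704 ≥ base, so the credit is $0.
Child Tax Credit: $261,200 is at or below the $265,200 threshold, so the full $11,280 applies.
Total: $27,000 + $0 + $11,280 = $38,280.

$38,280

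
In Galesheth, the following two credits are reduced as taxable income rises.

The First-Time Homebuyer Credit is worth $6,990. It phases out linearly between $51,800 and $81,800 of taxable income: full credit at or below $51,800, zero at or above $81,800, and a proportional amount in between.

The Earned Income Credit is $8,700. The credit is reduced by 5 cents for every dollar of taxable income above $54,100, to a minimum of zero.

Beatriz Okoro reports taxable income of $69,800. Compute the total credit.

$10,711

First-Time Homebuyer Credit: $69,800 is $18,000 into a $30,000 phase-out range, leaving 12,000/30,000 of the credit: $6,990 × 12,000/30,000 = $2,796.
Earned Income Credit: 5% of the $15,700 excess over $54,100 is $785; credit = $8,700 − $785 = $7,915.
Total: $2,796 + $7,915 = $10,711.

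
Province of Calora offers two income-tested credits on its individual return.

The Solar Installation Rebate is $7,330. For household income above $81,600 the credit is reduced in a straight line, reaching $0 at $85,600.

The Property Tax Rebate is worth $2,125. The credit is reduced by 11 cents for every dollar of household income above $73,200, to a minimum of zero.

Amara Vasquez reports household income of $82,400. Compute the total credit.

Solar Installation Rebate: $82,400 is $800 into a $4,000 phase-out range, leaving 3,200/4,000 of the credit: $7,330 × 3,200/4,000 = $5,864.
Property Tax Rebate: 11% of the $9,200 excess over $73,200 is $1,012; credit = $2,125 − $1,012 = $1,113.
Total: $5,864 + $1,113 = $6,977.

$6,977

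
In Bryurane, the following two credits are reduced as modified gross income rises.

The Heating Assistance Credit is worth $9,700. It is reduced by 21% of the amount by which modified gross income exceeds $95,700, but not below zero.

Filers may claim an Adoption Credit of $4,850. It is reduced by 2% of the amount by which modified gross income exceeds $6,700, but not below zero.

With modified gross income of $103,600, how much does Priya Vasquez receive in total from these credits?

$10,953

Heating Assistance Credit: 21% of the $7,900 excess over $95,700 is $1,659; credit = $9,700 − $1,659 = $8,041.
Adoption Credit: 2% of the $96,900 excess over $6,700 is $1,938; credit = $4,850 − $1,938 = $2,912.
Total: $8,041 + $2,912 = $10,953.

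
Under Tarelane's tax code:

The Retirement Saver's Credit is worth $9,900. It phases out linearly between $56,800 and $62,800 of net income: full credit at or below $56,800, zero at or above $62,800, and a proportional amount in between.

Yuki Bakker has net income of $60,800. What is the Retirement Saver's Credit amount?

Retirement Saver's Credit: $60,800 is $4,000 into a $6,000 phase-out range, leaving 2,000/6,000 of the credit: $9,900 × 2,000/6,000 = $3,300.

$3,300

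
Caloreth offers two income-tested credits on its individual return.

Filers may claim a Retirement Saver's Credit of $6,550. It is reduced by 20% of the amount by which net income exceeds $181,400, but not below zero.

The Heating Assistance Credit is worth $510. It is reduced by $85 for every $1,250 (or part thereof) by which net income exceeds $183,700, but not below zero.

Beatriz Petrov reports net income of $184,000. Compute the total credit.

$6,455

Retirement Saver's Credit: 20% of the $2,600 excess over $181,400 is $520; credit = $6,550 − $520 = $6,030.
Heating Assistance Credit: income exceeds $183,700 by $300, which is 1 full-or-partial $1,250 increment; reduction = 1 × $85 = $85, leaving $425.
Total: $6,030 + $425 = $6,455.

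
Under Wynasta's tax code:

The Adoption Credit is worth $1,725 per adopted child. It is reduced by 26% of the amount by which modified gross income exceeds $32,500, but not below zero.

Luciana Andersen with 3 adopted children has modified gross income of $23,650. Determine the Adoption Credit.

Adoption Credit: base = 3 × $1,725 = $5,175. $23,650 is at or below the $32,500 threshold, so the full $5,175 applies.

$5,175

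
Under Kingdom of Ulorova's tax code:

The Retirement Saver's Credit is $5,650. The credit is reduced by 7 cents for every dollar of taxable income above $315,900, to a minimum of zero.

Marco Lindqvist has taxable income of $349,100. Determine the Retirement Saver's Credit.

$3,326

Retirement Saver's Credit: 7% of the $33,200 excess over $315,900 is $2,324; credit = $5,650 − $2,324 = $3,326.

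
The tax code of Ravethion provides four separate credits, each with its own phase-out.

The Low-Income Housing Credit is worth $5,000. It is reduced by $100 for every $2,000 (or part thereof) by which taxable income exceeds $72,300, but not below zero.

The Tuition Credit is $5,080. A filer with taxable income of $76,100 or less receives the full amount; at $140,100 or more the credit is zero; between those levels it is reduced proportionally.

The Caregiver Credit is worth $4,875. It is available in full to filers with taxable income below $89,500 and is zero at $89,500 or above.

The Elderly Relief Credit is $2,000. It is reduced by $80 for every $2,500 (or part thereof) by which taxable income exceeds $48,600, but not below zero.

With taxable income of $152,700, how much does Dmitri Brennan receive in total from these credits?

$900

Low-Income Housing Credit: income exceeds $72,300 by $80,400, which is 41 full-or-partial $2,000 increments; reduction = 41 × $100 = $4,100, leaving $900.
Tuition Credit: $152,700 is at or above $140,100, so the credit is $0.
Caregiver Credit: $152,700 meets or exceeds the $89,500 cutoff, so the credit is $0.
Elderly Relief Credit: income exceeds $48,600 by $104,100 → 42 increments × $80 = $3,360 ≥ base, so the credit is $0.
Total: $900 + $0 + $0 + $0 = $900.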